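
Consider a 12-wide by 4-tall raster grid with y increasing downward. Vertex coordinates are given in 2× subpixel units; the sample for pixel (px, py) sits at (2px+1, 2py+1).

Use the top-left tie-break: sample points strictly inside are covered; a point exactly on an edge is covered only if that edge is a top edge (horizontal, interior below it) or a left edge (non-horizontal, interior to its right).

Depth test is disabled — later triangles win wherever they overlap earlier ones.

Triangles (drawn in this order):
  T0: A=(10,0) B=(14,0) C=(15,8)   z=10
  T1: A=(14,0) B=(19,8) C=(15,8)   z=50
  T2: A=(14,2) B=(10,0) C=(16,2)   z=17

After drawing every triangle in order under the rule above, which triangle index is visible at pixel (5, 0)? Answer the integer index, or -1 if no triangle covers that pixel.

T0:
  2·area = 32
  edge (10, 0)→(14, 0): d=(4,0) top-left  bias=+0
  edge (14, 0)→(15, 8): d=(1,8) right/bottom  bias=-1
  edge (15, 8)→(10, 0): d=(-5,-8) top-left  bias=+0
    (5,0)@(11, 1): e=[4,25,3] → X
    (6,0)@(13, 1): e=[4,9,19] → X
    (7,0)@(15, 1): e=[4,-7,35] → .
    (5,1)@(11, 3): e=[12,27,-7] → .
    (6,1)@(13, 3): e=[12,11,9] → X
    (7,1)@(15, 3): e=[12,-5,25] → .
    (6,2)@(13, 5): e=[20,13,-1] → .
  covered (3 px):
    . . . . . X X . . . . .
    . . . . . . X . . . . .
    . . . . . . . . . . . .
    . . . . . . . . . . . .
T1:
  2·area = 32
  edge (14, 0)→(19, 8): d=(5,8) right/bottom  bias=-1
  edge (19, 8)→(15, 8): d=(-4,0) right/bottom  bias=-1
  edge (15, 8)→(14, 0): d=(-1,-8) top-left  bias=+0
    (7,1)@(15, 3): e=[7,20,5] → X
    (8,1)@(17, 3): e=[-9,20,21] → .
    (7,2)@(15, 5): e=[17,12,3] → X
    (8,2)@(17, 5): e=[1,12,19] → X
    (9,2)@(19, 5): e=[-15,12,35] → .
    (7,3)@(15, 7): e=[27,4,1] → X
    (9,3)@(19, 7): e=[-5,4,33] → .
  covered (5 px):
    . . . . . . . . . . . .
    . . . . . . . X . . . .
    . . . . . . . X X . . .
    . . . . . . . X X . . .
T2:
  2·area = 4
  edge (14, 2)→(10, 0): d=(-4,-2) top-left  bias=+0
  edge (10, 0)→(16, 2): d=(6,2) right/bottom  bias=-1
  edge (16, 2)→(14, 2): d=(-2,0) right/bottom  bias=-1
    (6,0)@(13, 1): e=[2,0,2] → .  [on edge]
    (9,1)@(19, 3): e=[6,0,-2] → .  [on edge]
  covered (0 px):
    . . . . . . . . . . . .
    . . . . . . . . . . . .
    . . . . . . . . . . . .
    . . . . . . . . . . . .

Z-buffer (winner per pixel, '.' = empty):
  . . . . . 0 0 . . . . .
  . . . . . . 0 1 . . . .
  . . . . . . . 1 1 . . .
  . . . . . . . 1 1 . . .

Result: 0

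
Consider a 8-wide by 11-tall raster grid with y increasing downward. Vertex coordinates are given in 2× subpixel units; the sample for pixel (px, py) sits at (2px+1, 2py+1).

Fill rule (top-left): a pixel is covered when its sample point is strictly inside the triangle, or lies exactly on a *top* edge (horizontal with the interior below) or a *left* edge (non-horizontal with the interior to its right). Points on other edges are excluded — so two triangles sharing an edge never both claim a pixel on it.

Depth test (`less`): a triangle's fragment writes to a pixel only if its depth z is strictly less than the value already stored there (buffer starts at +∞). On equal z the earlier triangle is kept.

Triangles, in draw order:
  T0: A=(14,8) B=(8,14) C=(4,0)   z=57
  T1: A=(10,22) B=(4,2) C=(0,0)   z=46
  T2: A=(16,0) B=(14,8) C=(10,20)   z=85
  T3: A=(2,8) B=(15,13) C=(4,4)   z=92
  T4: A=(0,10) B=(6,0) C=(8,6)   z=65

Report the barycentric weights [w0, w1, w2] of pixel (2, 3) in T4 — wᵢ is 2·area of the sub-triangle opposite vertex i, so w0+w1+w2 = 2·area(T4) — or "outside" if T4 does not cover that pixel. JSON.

T0:
  2·area = 108
  edge (14, 8)→(8, 14): d=(-6,6) right/bottom  bias=-1
  edge (8, 14)→(4, 0): d=(-4,-14) top-left  bias=+0
  edge (4, 0)→(14, 8): d=(10,8) right/bottom  bias=-1
    (2,0)@(5, 1): e=[96,10,2] → #
    (3,0)@(7, 1): e=[84,38,-14] → ·
    (2,1)@(5, 3): e=[84,2,22] → #
    (3,1)@(7, 3): e=[72,30,6] → #
    (4,1)@(9, 3): e=[60,58,-10] → ·
    (2,2)@(5, 5): e=[72,-6,42] → ·
    (3,2)@(7, 5): e=[60,22,26] → #
    (4,2)@(9, 5): e=[48,50,10] → #
    (5,2)@(11, 5): e=[36,78,-6] → ·
    (3,3)@(7, 7): e=[48,14,46] → #
    (5,3)@(11, 7): e=[24,70,14] → #
    (6,3)@(13, 7): e=[12,98,-2] → ·
    (7,3)@(15, 7): e=[0,126,-18] → ·  [on edge]
    (6,4)@(13, 9): e=[0,90,18] → ·  [on edge]
    (5,5)@(11, 11): e=[0,54,54] → ·  [on edge]
    (4,6)@(9, 13): e=[0,18,90] → ·  [on edge]
    (3,7)@(7, 15): e=[0,-18,126] → ·  [on edge]
    (2,8)@(5, 17): e=[0,-54,162] → ·  [on edge]
    (1,9)@(3, 19): e=[0,-90,198] → ·  [on edge]
    (0,10)@(1, 21): e=[0,-126,234] → ·  [on edge]
  covered (12 px):
    · · # · · · · ·
    · · # # · · · ·
    · · · # # · · ·
    · · · # # # · ·
    · · · # # # · ·
    · · · · # · · ·
    · · · · · · · ·
    · · · · · · · ·
    · · · · · · · ·
    · · · · · · · ·
    · · · · · · · ·
T1:
  2·area = 68  (B↔C swapped to make it positive)
  edge (10, 22)→(0, 0): d=(-10,-22) top-left  bias=+0
  edge (0, 0)→(4, 2): d=(4,2) right/bottom  bias=-1
  edge (4, 2)→(10, 22): d=(6,20) right/bottom  bias=-1
    (0,0)@(1, 1): e=[12,2,54] → #
    (1,0)@(3, 1): e=[56,-2,14] → ·
    (0,1)@(1, 3): e=[-8,10,66] → ·
    (1,1)@(3, 3): e=[36,6,26] → #
    (2,1)@(5, 3): e=[80,2,-14] → ·
    (1,2)@(3, 5): e=[16,14,38] → #
    (2,2)@(5, 5): e=[60,10,-2] → ·
    (1,3)@(3, 7): e=[-4,22,50] → ·
    (2,3)@(5, 7): e=[40,18,10] → #
    (3,3)@(7, 7): e=[84,14,-30] → ·
    (2,4)@(5, 9): e=[20,26,22] → #
    (3,4)@(7, 9): e=[64,22,-18] → ·
    (2,5)@(5, 11): e=[0,34,34] → #  [on edge]
  covered (9 px):
    # · · · · · · ·
    · # · · · · · ·
    · # · · · · · ·
    · · # · · · · ·
    · · # · · · · ·
    · · # · · · · ·
    · · · # · · · ·
    · · · # · · · ·
    · · · · · · · ·
    · · · · # · · ·
    · · · · · · · ·
T2:
  2·area = 8
  edge (16, 0)→(14, 8): d=(-2,8) right/bottom  bias=-1
  edge (14, 8)→(10, 20): d=(-4,12) right/bottom  bias=-1
  edge (10, 20)→(16, 0): d=(6,-20) top-left  bias=+0
    (7,2)@(15, 5): e=[-2,0,10] → ·  [on edge]
    (6,5)@(13, 11): e=[2,0,6] → ·  [on edge]
    (5,8)@(11, 17): e=[6,0,2] → ·  [on edge]
  covered (0 px):
    · · · · · · · ·
    · · · · · · · ·
    · · · · · · · ·
    · · · · · · · ·
    · · · · · · · ·
    · · · · · · · ·
    · · · · · · · ·
    · · · · · · · ·
    · · · · · · · ·
    · · · · · · · ·
    · · · · · · · ·
T3:
  2·area = 62  (B↔C swapped to make it positive)
  edge (2, 8)→(4, 4): d=(2,-4) top-left  bias=+0
  edge (4, 4)→(15, 13): d=(11,9) right/bottom  bias=-1
  edge (15, 13)→(2, 8): d=(-13,-5) top-left  bias=+0
    (2,2)@(5, 5): e=[6,2,54] → #
    (3,2)@(7, 5): e=[14,-16,64] → ·
    (1,3)@(3, 7): e=[2,42,18] → #
    (3,3)@(7, 7): e=[18,6,38] → #
    (4,3)@(9, 7): e=[26,-12,48] → ·
    (1,4)@(3, 9): e=[6,64,-8] → ·
    (2,4)@(5, 9): e=[14,46,2] → #
    (4,4)@(9, 9): e=[30,10,22] → #
    (5,4)@(11, 9): e=[38,-8,32] → ·
    (2,5)@(5, 11): e=[18,68,-24] → ·
    (3,5)@(7, 11): e=[26,50,-14] → ·
    (4,5)@(9, 11): e=[34,32,-4] → ·
    (7,6)@(15, 13): e=[62,0,0] → ·  [on edge]
  covered (8 px):
    · · · · · · · ·
    · · · · · · · ·
    · · # · · · · ·
    · # # # · · · ·
    · · # # # · · ·
    · · · · · # · ·
    · · · · · · · ·
    · · · · · · · ·
    · · · · · · · ·
    · · · · · · · ·
    · · · · · · · ·
T4:
  2·area = 56
  edge (0, 10)→(6, 0): d=(6,-10) top-left  bias=+0
  edge (6, 0)→(8, 6): d=(2,6) right/bottom  bias=-1
  edge (8, 6)→(0, 10): d=(-8,4) right/bottom  bias=-1
    (2,1)@(5, 3): e=[8,12,36] → #
    (3,1)@(7, 3): e=[28,0,28] → ·  [on edge]
    (1,2)@(3, 5): e=[0,28,28] → #  [on edge]
    (3,2)@(7, 5): e=[40,4,12] → #
    (4,2)@(9, 5): e=[60,-8,4] → ·
    (1,3)@(3, 7): e=[12,32,12] → #
    (3,3)@(7, 7): e=[52,8,-4] → ·
    (0,4)@(1, 9): e=[4,48,4] → #
    (1,4)@(3, 9): e=[24,36,-4] → ·
    (2,4)@(5, 9): e=[44,24,-12] → ·
    (4,4)@(9, 9): e=[84,0,-28] → ·  [on edge]
    (0,5)@(1, 11): e=[16,52,-12] → ·
    (5,7)@(11, 15): e=[140,0,-84] → ·  [on edge]
    (6,10)@(13, 21): e=[196,0,-140] → ·  [on edge]
  covered (7 px):
    · · · · · · · ·
    · · # · · · · ·
    · # # # · · · ·
    · # # · · · · ·
    # · · · · · · ·
    · · · · · · · ·
    · · · · · · · ·
    · · · · · · · ·
    · · · · · · · ·
    · · · · · · · ·
    · · · · · · · ·

Result: [20,4,32]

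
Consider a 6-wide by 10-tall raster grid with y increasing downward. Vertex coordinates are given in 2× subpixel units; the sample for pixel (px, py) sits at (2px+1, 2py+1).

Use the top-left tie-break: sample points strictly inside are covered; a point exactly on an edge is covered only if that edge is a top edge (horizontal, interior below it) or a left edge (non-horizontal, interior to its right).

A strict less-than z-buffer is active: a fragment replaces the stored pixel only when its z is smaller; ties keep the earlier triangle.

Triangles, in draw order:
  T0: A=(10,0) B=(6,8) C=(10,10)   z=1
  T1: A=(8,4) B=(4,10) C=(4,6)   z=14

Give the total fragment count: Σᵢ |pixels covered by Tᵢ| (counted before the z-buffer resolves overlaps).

T0:
  2·area = 40  (B↔C swapped to make it positive)
  edge (10, 0)→(10, 10): d=(0,10) right/bottom  bias=-1
  edge (10, 10)→(6, 8): d=(-4,-2) top-left  bias=+0
  edge (6, 8)→(10, 0): d=(4,-8) top-left  bias=+0
    (4,1)@(9, 3): e=[10,26,4] → #
    (5,1)@(11, 3): e=[-10,30,20] → ·
    (4,2)@(9, 5): e=[10,18,12] → #
    (5,2)@(11, 5): e=[-10,22,28] → ·
    (3,3)@(7, 7): e=[30,6,4] → #
    (5,3)@(11, 7): e=[-10,14,36] → ·
    (3,4)@(7, 9): e=[30,-2,12] → ·
    (4,4)@(9, 9): e=[10,2,28] → #
    (5,4)@(11, 9): e=[-10,6,44] → ·
    (4,5)@(9, 11): e=[10,-6,36] → ·
  covered (5 px):
    · · · · · ·
    · · · · # ·
    · · · · # ·
    · · · # # ·
    · · · · # ·
    · · · · · ·
    · · · · · ·
    · · · · · ·
    · · · · · ·
    · · · · · ·
T1:
  2·area = 16
  edge (8, 4)→(4, 10): d=(-4,6) right/bottom  bias=-1
  edge (4, 10)→(4, 6): d=(0,-4) top-left  bias=+0
  edge (4, 6)→(8, 4): d=(4,-2) top-left  bias=+0
    (3,2)@(7, 5): e=[2,12,2] → #
    (4,2)@(9, 5): e=[-10,20,6] → ·
    (2,3)@(5, 7): e=[6,4,6] → #
    (3,3)@(7, 7): e=[-6,12,10] → ·
    (2,4)@(5, 9): e=[-2,4,14] → ·
  covered (2 px):
    · · · · · ·
    · · · · · ·
    · · · # · ·
    · · # · · ·
    · · · · · ·
    · · · · · ·
    · · · · · ·
    · · · · · ·
    · · · · · ·
    · · · · · ·

Final: 7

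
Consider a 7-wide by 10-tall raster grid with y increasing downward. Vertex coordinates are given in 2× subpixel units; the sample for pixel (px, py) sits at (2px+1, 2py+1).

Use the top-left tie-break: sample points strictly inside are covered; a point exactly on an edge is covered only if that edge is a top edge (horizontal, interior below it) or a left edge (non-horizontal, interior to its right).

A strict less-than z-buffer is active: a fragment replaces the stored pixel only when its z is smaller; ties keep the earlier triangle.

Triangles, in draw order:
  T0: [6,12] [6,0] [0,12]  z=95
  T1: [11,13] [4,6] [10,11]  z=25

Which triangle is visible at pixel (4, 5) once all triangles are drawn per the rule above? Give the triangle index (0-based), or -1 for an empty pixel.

T0:
  2·area = 72  (B↔C swapped to make it positive)
  edge (6, 12)→(0, 12): d=(-6,0) right/bottom  bias=-1
  edge (0, 12)→(6, 0): d=(6,-12) top-left  bias=+0
  edge (6, 0)→(6, 12): d=(0,12) right/bottom  bias=-1
    (2,1)@(5, 3): e=[54,6,12] → █
    (3,1)@(7, 3): e=[54,30,-12] → ·
    (2,2)@(5, 5): e=[42,18,12] → █
    (3,2)@(7, 5): e=[42,42,-12] → ·
    (1,3)@(3, 7): e=[30,6,36] → █
    (3,3)@(7, 7): e=[30,54,-12] → ·
    (1,4)@(3, 9): e=[18,18,36] → █
    (3,4)@(7, 9): e=[18,66,-12] → ·
    (0,5)@(1, 11): e=[6,6,60] → █
    (3,5)@(7, 11): e=[6,78,-12] → ·
    (0,6)@(1, 13): e=[-6,18,60] → ·
    (1,6)@(3, 13): e=[-6,42,36] → ·
  covered (9 px):
    · · · · · · ·
    · · █ · · · ·
    · · █ · · · ·
    · █ █ · · · ·
    · █ █ · · · ·
    █ █ █ · · · ·
    · · · · · · ·
    · · · · · · ·
    · · · · · · ·
    · · · · · · ·
T1:
  2·area = 7
  edge (11, 13)→(4, 6): d=(-7,-7) top-left  bias=+0
  edge (4, 6)→(10, 11): d=(6,5) right/bottom  bias=-1
  edge (10, 11)→(11, 13): d=(1,2) right/bottom  bias=-1
    (2,0)@(5, 1): e=[42,-35,0] → ·  [on edge]
    (0,1)@(1, 3): e=[0,-3,10] → ·  [on edge]
    (1,2)@(3, 5): e=[0,-1,8] → ·  [on edge]
    (3,2)@(7, 5): e=[28,-21,0] → ·  [on edge]
    (2,3)@(5, 7): e=[0,1,6] → █  [on edge]
    (3,3)@(7, 7): e=[14,-9,2] → ·
    (2,4)@(5, 9): e=[-14,13,8] → ·
    (3,4)@(7, 9): e=[0,3,4] → █  [on edge]
    (4,4)@(9, 9): e=[14,-7,0] → ·  [on edge]
    (3,5)@(7, 11): e=[-14,15,6] → ·
    (4,5)@(9, 11): e=[0,5,2] → █  [on edge]
    (5,5)@(11, 11): e=[14,-5,-2] → ·
    (5,6)@(11, 13): e=[0,7,0] → ·  [on edge]
    (6,7)@(13, 15): e=[0,9,-2] → ·  [on edge]
    (6,8)@(13, 17): e=[-14,21,0] → ·  [on edge]
  covered (3 px):
    · · · · · · ·
    · · · · · · ·
    · · · · · · ·
    · · █ · · · ·
    · · · █ · · ·
    · · · · █ · ·
    · · · · · · ·
    · · · · · · ·
    · · · · · · ·
    · · · · · · ·

Z-buffer (winner per pixel, '.' = empty):
  . . . . . . .
  . . 0 . . . .
  . . 0 . . . .
  . 0 1 . . . .
  . 0 0 1 . . .
  0 0 0 . 1 . .
  . . . . . . .
  . . . . . . .
  . . . . . . .
  . . . . . . .

Final: 1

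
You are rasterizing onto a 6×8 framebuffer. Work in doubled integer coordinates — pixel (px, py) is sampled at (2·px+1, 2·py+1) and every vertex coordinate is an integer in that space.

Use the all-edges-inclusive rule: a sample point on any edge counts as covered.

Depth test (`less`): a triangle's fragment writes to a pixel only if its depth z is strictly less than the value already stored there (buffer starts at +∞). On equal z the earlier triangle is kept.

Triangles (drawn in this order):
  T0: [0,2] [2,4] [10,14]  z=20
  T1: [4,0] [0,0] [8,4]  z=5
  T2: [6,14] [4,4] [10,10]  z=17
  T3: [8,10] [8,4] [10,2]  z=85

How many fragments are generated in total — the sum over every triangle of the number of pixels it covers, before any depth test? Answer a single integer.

T0:
  2·area = 4
  edge (0, 2)→(2, 4): d=(2,2) inclusive
  edge (2, 4)→(10, 14): d=(8,10) inclusive
  edge (10, 14)→(0, 2): d=(-10,-12) inclusive
    (0,1)@(1, 3): e=[0,2,2] → █  [on edge]
    (1,1)@(3, 3): e=[-4,-18,26] → ·
    (0,2)@(1, 5): e=[4,18,-18] → ·
    (1,2)@(3, 5): e=[0,-2,6] → ·  [on edge]
    (2,3)@(5, 7): e=[0,-6,10] → ·  [on edge]
    (3,4)@(7, 9): e=[0,-10,14] → ·  [on edge]
    (4,5)@(9, 11): e=[0,-14,18] → ·  [on edge]
    (5,6)@(11, 13): e=[0,-18,22] → ·  [on edge]
  covered (1 px):
    · · · · · ·
    █ · · · · ·
    · · · · · ·
    · · · · · ·
    · · · · · ·
    · · · · · ·
    · · · · · ·
    · · · · · ·
T1:
  2·area = 16  (B↔C swapped to make it positive)
  edge (4, 0)→(8, 4): d=(4,4) inclusive
  edge (8, 4)→(0, 0): d=(-8,-4) inclusive
  edge (0, 0)→(4, 0): d=(4,0) inclusive
    (1,0)@(3, 1): e=[8,4,4] → █
    (2,0)@(5, 1): e=[0,12,4] → █  [on edge]
    (3,0)@(7, 1): e=[-8,20,4] → ·
    (1,1)@(3, 3): e=[16,-12,12] → ·
    (2,1)@(5, 3): e=[8,-4,12] → ·
    (3,1)@(7, 3): e=[0,4,12] → █  [on edge]
    (4,1)@(9, 3): e=[-8,12,12] → ·
    (3,2)@(7, 5): e=[8,-12,20] → ·
    (4,2)@(9, 5): e=[0,-4,20] → ·  [on edge]
    (5,3)@(11, 7): e=[0,-12,28] → ·  [on edge]
  covered (3 px):
    · █ █ · · ·
    · · · █ · ·
    · · · · · ·
    · · · · · ·
    · · · · · ·
    · · · · · ·
    · · · · · ·
    · · · · · ·
T2:
  2·area = 48
  edge (6, 14)→(4, 4): d=(-2,-10) inclusive
  edge (4, 4)→(10, 10): d=(6,6) inclusive
  edge (10, 10)→(6, 14): d=(-4,4) inclusive
    (0,0)@(1, 1): e=[-24,0,72] → ·  [on edge]
    (1,1)@(3, 3): e=[-8,0,56] → ·  [on edge]
    (2,2)@(5, 5): e=[8,0,40] → █  [on edge]
    (3,2)@(7, 5): e=[28,-12,32] → ·
    (2,3)@(5, 7): e=[4,12,32] → █
    (3,3)@(7, 7): e=[24,0,24] → █  [on edge]
    (4,3)@(9, 7): e=[44,-12,16] → ·
    (2,4)@(5, 9): e=[0,24,24] → █  [on edge]
    (4,4)@(9, 9): e=[40,0,8] → █  [on edge]
    (5,4)@(11, 9): e=[60,-12,0] → ·  [on edge]
    (2,5)@(5, 11): e=[-4,36,16] → ·
    (3,5)@(7, 11): e=[16,24,8] → █
    (4,5)@(9, 11): e=[36,12,0] → █  [on edge]
    (5,5)@(11, 11): e=[56,0,-8] → ·  [on edge]
    (3,6)@(7, 13): e=[12,36,0] → █  [on edge]
    (2,7)@(5, 15): e=[-12,60,0] → ·  [on edge]
  covered (9 px):
    · · · · · ·
    · · · · · ·
    · · █ · · ·
    · · █ █ · ·
    · · █ █ █ ·
    · · · █ █ ·
    · · · █ · ·
    · · · · · ·
T3:
  2·area = 12
  edge (8, 10)→(8, 4): d=(0,-6) inclusive
  edge (8, 4)→(10, 2): d=(2,-2) inclusive
  edge (10, 2)→(8, 10): d=(-2,8) inclusive
    (5,0)@(11, 1): e=[18,0,-6] → ·  [on edge]
    (4,1)@(9, 3): e=[6,0,6] → █  [on edge]
    (5,1)@(11, 3): e=[18,4,-10] → ·
    (3,2)@(7, 5): e=[-6,0,18] → ·  [on edge]
    (4,2)@(9, 5): e=[6,4,2] → █
    (5,2)@(11, 5): e=[18,8,-14] → ·
    (2,3)@(5, 7): e=[-18,0,30] → ·  [on edge]
    (4,3)@(9, 7): e=[6,8,-2] → ·
    (1,4)@(3, 9): e=[-30,0,42] → ·  [on edge]
    (0,5)@(1, 11): e=[-42,0,54] → ·  [on edge]
  covered (2 px):
    · · · · · ·
    · · · · █ ·
    · · · · █ ·
    · · · · · ·
    · · · · · ·
    · · · · · ·
    · · · · · ·
    · · · · · ·

Answer: 15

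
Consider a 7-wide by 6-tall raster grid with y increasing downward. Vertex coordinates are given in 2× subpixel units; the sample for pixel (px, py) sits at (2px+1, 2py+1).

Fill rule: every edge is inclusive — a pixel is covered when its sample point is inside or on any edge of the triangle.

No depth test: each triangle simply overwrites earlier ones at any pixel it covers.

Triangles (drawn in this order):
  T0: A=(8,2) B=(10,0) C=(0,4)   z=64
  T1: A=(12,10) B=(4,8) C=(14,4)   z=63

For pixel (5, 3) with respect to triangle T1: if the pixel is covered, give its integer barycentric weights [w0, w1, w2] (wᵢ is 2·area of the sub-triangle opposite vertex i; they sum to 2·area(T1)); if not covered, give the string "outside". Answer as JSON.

T0:
  2·area = 12  (B↔C swapped to make it positive)
  edge (8, 2)→(0, 4): d=(-8,2) inclusive
  edge (0, 4)→(10, 0): d=(10,-4) inclusive
  edge (10, 0)→(8, 2): d=(-2,2) inclusive
    (4,0)@(9, 1): e=[6,6,0] → #  [on edge]
    (5,0)@(11, 1): e=[2,14,-4] → ·
    (1,1)@(3, 3): e=[2,2,8] → #
    (2,1)@(5, 3): e=[-2,10,4] → ·
    (3,1)@(7, 3): e=[-6,18,0] → ·  [on edge]
    (4,1)@(9, 3): e=[-10,26,-4] → ·
    (1,2)@(3, 5): e=[-14,22,4] → ·
    (2,2)@(5, 5): e=[-18,30,0] → ·  [on edge]
    (1,3)@(3, 7): e=[-30,42,0] → ·  [on edge]
    (0,4)@(1, 9): e=[-42,54,0] → ·  [on edge]
  covered (2 px):
    · · · · # · ·
    · # · · · · ·
    · · · · · · ·
    · · · · · · ·
    · · · · · · ·
    · · · · · · ·
T1:
  2·area = 52
  edge (12, 10)→(4, 8): d=(-8,-2) inclusive
  edge (4, 8)→(14, 4): d=(10,-4) inclusive
  edge (14, 4)→(12, 10): d=(-2,6) inclusive
    (6,2)@(13, 5): e=[42,6,4] → #
    (3,3)@(7, 7): e=[14,2,36] → #
    (4,3)@(9, 7): e=[18,10,24] → #
    (5,3)@(11, 7): e=[22,18,12] → #
    (6,3)@(13, 7): e=[26,26,0] → #  [on edge]
    (3,4)@(7, 9): e=[-2,22,32] → ·
    (4,4)@(9, 9): e=[2,30,20] → #
    (6,4)@(13, 9): e=[10,46,-4] → ·
    (4,5)@(9, 11): e=[-14,50,16] → ·
    (5,5)@(11, 11): e=[-10,58,4] → ·
  covered (7 px):
    · · · · · · ·
    · · · · · · ·
    · · · · · · #
    · · · # # # #
    · · · · # # ·
    · · · · · · ·

Final: [18,12,22]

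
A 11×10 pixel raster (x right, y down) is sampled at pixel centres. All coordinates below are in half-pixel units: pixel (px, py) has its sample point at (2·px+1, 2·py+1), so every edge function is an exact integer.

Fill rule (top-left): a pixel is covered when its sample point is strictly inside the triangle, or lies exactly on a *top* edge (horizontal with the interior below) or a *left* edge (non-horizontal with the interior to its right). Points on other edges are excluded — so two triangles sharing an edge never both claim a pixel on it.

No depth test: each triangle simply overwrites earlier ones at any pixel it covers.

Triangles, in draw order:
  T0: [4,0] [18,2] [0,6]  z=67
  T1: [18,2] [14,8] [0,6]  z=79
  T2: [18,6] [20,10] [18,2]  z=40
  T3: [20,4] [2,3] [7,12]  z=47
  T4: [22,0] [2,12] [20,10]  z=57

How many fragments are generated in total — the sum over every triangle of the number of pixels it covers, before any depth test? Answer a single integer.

T0:
  2·area = 92
  edge (4, 0)→(18, 2): d=(14,2) right/bottom  bias=-1
  edge (18, 2)→(0, 6): d=(-18,4) right/bottom  bias=-1
  edge (0, 6)→(4, 0): d=(4,-6) top-left  bias=+0
    (2,0)@(5, 1): e=[12,70,10] → █
    (3,0)@(7, 1): e=[8,62,22] → █
    (4,0)@(9, 1): e=[4,54,34] → █
    (5,0)@(11, 1): e=[0,46,46] → ·  [on edge]
    (1,1)@(3, 3): e=[44,42,6] → █
    (5,1)@(11, 3): e=[28,10,54] → █
    (6,1)@(13, 3): e=[24,2,66] → █
    (7,1)@(15, 3): e=[20,-6,78] → ·
    (0,2)@(1, 5): e=[76,14,2] → █
    (2,2)@(5, 5): e=[68,-2,26] → ·
    (3,2)@(7, 5): e=[64,-10,38] → ·
    (4,2)@(9, 5): e=[60,-18,50] → ·
  covered (11 px):
    · · █ █ █ · · · · · ·
    · █ █ █ █ █ █ · · · ·
    █ █ · · · · · · · · ·
    · · · · · · · · · · ·
    · · · · · · · · · · ·
    · · · · · · · · · · ·
    · · · · · · · · · · ·
    · · · · · · · · · · ·
    · · · · · · · · · · ·
    · · · · · · · · · · ·
T1:
  2·area = 92
  edge (18, 2)→(14, 8): d=(-4,6) right/bottom  bias=-1
  edge (14, 8)→(0, 6): d=(-14,-2) top-left  bias=+0
  edge (0, 6)→(18, 2): d=(18,-4) top-left  bias=+0
    (7,1)@(15, 3): e=[14,72,6] → █
    (8,1)@(17, 3): e=[2,76,14] → █
    (9,1)@(19, 3): e=[-10,80,22] → ·
    (2,2)@(5, 5): e=[66,24,2] → █
    (3,2)@(7, 5): e=[54,28,10] → █
    (4,2)@(9, 5): e=[42,32,18] → █
    (5,2)@(11, 5): e=[30,36,26] → █
    (6,2)@(13, 5): e=[18,40,34] → █
    (8,2)@(17, 5): e=[-6,48,50] → ·
    (2,3)@(5, 7): e=[58,-4,38] → ·
    (3,3)@(7, 7): e=[46,0,46] → █  [on edge]
    (7,3)@(15, 7): e=[-2,16,78] → ·
    (10,4)@(21, 9): e=[-46,0,138] → ·  [on edge]
  covered (12 px):
    · · · · · · · · · · ·
    · · · · · · · █ █ · ·
    · · █ █ █ █ █ █ · · ·
    · · · █ █ █ █ · · · ·
    · · · · · · · · · · ·
    · · · · · · · · · · ·
    · · · · · · · · · · ·
    · · · · · · · · · · ·
    · · · · · · · · · · ·
    · · · · · · · · · · ·
T2:
  2·area = 8  (B↔C swapped to make it positive)
  edge (18, 6)→(18, 2): d=(0,-4) top-left  bias=+0
  edge (18, 2)→(20, 10): d=(2,8) right/bottom  bias=-1
  edge (20, 10)→(18, 6): d=(-2,-4) top-left  bias=+0
    (9,3)@(19, 7): e=[4,2,2] → █
    (10,3)@(21, 7): e=[12,-14,10] → ·
    (9,4)@(19, 9): e=[4,6,-2] → ·
  covered (1 px):
    · · · · · · · · · · ·
    · · · · · · · · · · ·
    · · · · · · · · · · ·
    · · · · · · · · · █ ·
    · · · · · · · · · · ·
    · · · · · · · · · · ·
    · · · · · · · · · · ·
    · · · · · · · · · · ·
    · · · · · · · · · · ·
    · · · · · · · · · · ·
T3:
  2·area = 157  (B↔C swapped to make it positive)
  edge (20, 4)→(7, 12): d=(-13,8) right/bottom  bias=-1
  edge (7, 12)→(2, 3): d=(-5,-9) top-left  bias=+0
  edge (2, 3)→(20, 4): d=(18,1) right/bottom  bias=-1
    (2,2)@(5, 5): e=[107,17,33] → █
    (3,2)@(7, 5): e=[91,35,31] → █
    (4,2)@(9, 5): e=[75,53,29] → █
    (5,2)@(11, 5): e=[59,71,27] → █
    (6,2)@(13, 5): e=[43,89,25] → █
    (7,2)@(15, 5): e=[27,107,23] → █
    (8,2)@(17, 5): e=[11,125,21] → █
    (9,2)@(19, 5): e=[-5,143,19] → ·
    (2,3)@(5, 7): e=[81,7,69] → █
    (8,3)@(17, 7): e=[-15,115,57] → ·
    (2,4)@(5, 9): e=[55,-3,105] → ·
    (3,4)@(7, 9): e=[39,15,103] → █
  covered (17 px):
    · · · · · · · · · · ·
    · · · · · · · · · · ·
    · · █ █ █ █ █ █ █ · ·
    · · █ █ █ █ █ █ · · ·
    · · · █ █ █ · · · · ·
    · · · █ · · · · · · ·
    · · · · · · · · · · ·
    · · · · · · · · · · ·
    · · · · · · · · · · ·
    · · · · · · · · · · ·
T4:
  2·area = 176  (B↔C swapped to make it positive)
  edge (22, 0)→(20, 10): d=(-2,10) right/bottom  bias=-1
  edge (20, 10)→(2, 12): d=(-18,2) right/bottom  bias=-1
  edge (2, 12)→(22, 0): d=(20,-12) top-left  bias=+0
    (10,0)@(21, 1): e=[8,160,8] → █
    (8,1)@(17, 3): e=[44,132,0] → █  [on edge]
    (9,1)@(19, 3): e=[24,128,24] → █
    (7,2)@(15, 5): e=[60,100,16] → █
    (10,2)@(21, 5): e=[0,88,88] → ·  [on edge]
    (5,3)@(11, 7): e=[96,72,8] → █
    (6,3)@(13, 7): e=[76,68,32] → █
    (10,3)@(21, 7): e=[-4,52,128] → ·
    (3,4)@(7, 9): e=[132,44,0] → █  [on edge]
    (4,4)@(9, 9): e=[112,40,24] → █
    (10,4)@(21, 9): e=[-8,16,168] → ·
    (2,5)@(5, 11): e=[148,12,16] → █
    (5,5)@(11, 11): e=[88,0,88] → ·  [on edge]
    (9,7)@(19, 15): e=[0,-88,264] → ·  [on edge]
  covered (22 px):
    · · · · · · · · · · █
    · · · · · · · · █ █ █
    · · · · · · · █ █ █ ·
    · · · · · █ █ █ █ █ ·
    · · · █ █ █ █ █ █ █ ·
    · · █ █ █ · · · · · ·
    · · · · · · · · · · ·
    · · · · · · · · · · ·
    · · · · · · · · · · ·
    · · · · · · · · · · ·

Result: 63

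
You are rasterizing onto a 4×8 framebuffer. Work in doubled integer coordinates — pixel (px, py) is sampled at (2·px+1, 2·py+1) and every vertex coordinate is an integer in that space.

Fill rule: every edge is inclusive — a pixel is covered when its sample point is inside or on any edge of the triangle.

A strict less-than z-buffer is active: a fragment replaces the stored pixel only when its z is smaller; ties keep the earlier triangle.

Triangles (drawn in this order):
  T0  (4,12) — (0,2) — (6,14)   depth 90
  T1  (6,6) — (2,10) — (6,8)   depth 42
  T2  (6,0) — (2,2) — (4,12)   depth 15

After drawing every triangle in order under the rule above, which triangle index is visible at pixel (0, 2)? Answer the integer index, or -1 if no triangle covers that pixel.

T0:
  2·area = 12
  edge (4, 12)→(0, 2): d=(-4,-10) inclusive
  edge (0, 2)→(6, 14): d=(6,12) inclusive
  edge (6, 14)→(4, 12): d=(-2,-2) inclusive
    (0,4)@(1, 9): e=[-18,30,0] → .  [on edge]
    (1,4)@(3, 9): e=[2,6,4] → X
    (2,4)@(5, 9): e=[22,-18,8] → .
    (1,5)@(3, 11): e=[-6,18,0] → .  [on edge]
    (2,6)@(5, 13): e=[6,6,0] → X  [on edge]
    (3,6)@(7, 13): e=[26,-18,4] → .
    (2,7)@(5, 15): e=[-2,18,-4] → .
    (3,7)@(7, 15): e=[18,-6,0] → .  [on edge]
  covered (2 px):
    . . . .
    . . . .
    . . . .
    . . . .
    . X . .
    . . . .
    . . X .
    . . . .
T1:
  2·area = 8  (B↔C swapped to make it positive)
  edge (6, 6)→(6, 8): d=(0,2) inclusive
  edge (6, 8)→(2, 10): d=(-4,2) inclusive
  edge (2, 10)→(6, 6): d=(4,-4) inclusive
    (3,2)@(7, 5): e=[-2,10,0] → .  [on edge]
    (2,3)@(5, 7): e=[2,6,0] → X  [on edge]
    (3,3)@(7, 7): e=[-2,2,8] → .
    (1,4)@(3, 9): e=[6,2,0] → X  [on edge]
    (2,4)@(5, 9): e=[2,-2,8] → .
    (0,5)@(1, 11): e=[10,-2,0] → .  [on edge]
    (1,5)@(3, 11): e=[6,-6,8] → .
  covered (2 px):
    . . . .
    . . . .
    . . . .
    . . X .
    . X . .
    . . . .
    . . . .
    . . . .
T2:
  2·area = 44  (B↔C swapped to make it positive)
  edge (6, 0)→(4, 12): d=(-2,12) inclusive
  edge (4, 12)→(2, 2): d=(-2,-10) inclusive
  edge (2, 2)→(6, 0): d=(4,-2) inclusive
    (2,0)@(5, 1): e=[10,32,2] → X
    (3,0)@(7, 1): e=[-14,52,6] → .
    (1,1)@(3, 3): e=[30,8,6] → X
    (3,1)@(7, 3): e=[-18,48,14] → .
    (1,2)@(3, 5): e=[26,4,14] → X
    (3,2)@(7, 5): e=[-22,44,22] → .
    (1,3)@(3, 7): e=[22,0,22] → X  [on edge]
    (2,3)@(5, 7): e=[-2,20,26] → .
    (1,4)@(3, 9): e=[18,-4,30] → .
  covered (6 px):
    . . X .
    . X X .
    . X X .
    . X . .
    . . . .
    . . . .
    . . . .
    . . . .

Z-buffer (winner per pixel, '.' = empty):
  . . 2 .
  . 2 2 .
  . 2 2 .
  . 2 1 .
  . 1 . .
  . . . .
  . . 0 .
  . . . .

Answer: -1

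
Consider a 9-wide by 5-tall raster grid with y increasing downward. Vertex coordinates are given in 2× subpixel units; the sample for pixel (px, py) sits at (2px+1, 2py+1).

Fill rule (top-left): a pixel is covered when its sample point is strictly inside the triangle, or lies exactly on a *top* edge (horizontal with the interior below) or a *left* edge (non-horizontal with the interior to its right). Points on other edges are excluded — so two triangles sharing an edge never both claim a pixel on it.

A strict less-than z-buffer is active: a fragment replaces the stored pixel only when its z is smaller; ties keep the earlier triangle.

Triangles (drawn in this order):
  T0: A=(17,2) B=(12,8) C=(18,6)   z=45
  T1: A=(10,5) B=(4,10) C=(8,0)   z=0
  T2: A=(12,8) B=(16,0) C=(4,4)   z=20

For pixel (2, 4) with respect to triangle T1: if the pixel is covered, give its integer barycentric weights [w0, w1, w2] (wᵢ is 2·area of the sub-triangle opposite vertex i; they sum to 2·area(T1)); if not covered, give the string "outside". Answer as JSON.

T0:
  2·area = 26  (B↔C swapped to make it positive)
  edge (17, 2)→(18, 6): d=(1,4) right/bottom  bias=-1
  edge (18, 6)→(12, 8): d=(-6,2) right/bottom  bias=-1
  edge (12, 8)→(17, 2): d=(5,-6) top-left  bias=+0
    (8,1)@(17, 3): e=[1,20,5] → X
    (7,2)@(15, 5): e=[11,12,3] → X
    (6,3)@(13, 7): e=[21,4,1] → X
    (7,3)@(15, 7): e=[13,0,13] → .  [on edge]
    (8,3)@(17, 7): e=[5,-4,25] → .
    (4,4)@(9, 9): e=[39,0,-13] → .  [on edge]
    (6,4)@(13, 9): e=[23,-8,11] → .
  covered (4 px):
    . . . . . . . . .
    . . . . . . . . X
    . . . . . . . X X
    . . . . . . X . .
    . . . . . . . . .
T1:
  2·area = 40
  edge (10, 5)→(4, 10): d=(-6,5) right/bottom  bias=-1
  edge (4, 10)→(8, 0): d=(4,-10) top-left  bias=+0
  edge (8, 0)→(10, 5): d=(2,5) right/bottom  bias=-1
    (3,1)@(7, 3): e=[27,2,11] → X
    (4,1)@(9, 3): e=[17,22,1] → X
    (5,1)@(11, 3): e=[7,42,-9] → .
    (3,2)@(7, 5): e=[15,10,15] → X
    (5,2)@(11, 5): e=[-5,50,-5] → .
    (3,3)@(7, 7): e=[3,18,19] → X
    (4,3)@(9, 7): e=[-7,38,9] → .
    (2,4)@(5, 9): e=[1,6,33] → X
    (3,4)@(7, 9): e=[-9,26,23] → .
  covered (6 px):
    . . . . . . . . .
    . . . X X . . . .
    . . . X X . . . .
    . . . X . . . . .
    . . X . . . . . .
T2:
  2·area = 80  (B↔C swapped to make it positive)
  edge (12, 8)→(4, 4): d=(-8,-4) top-left  bias=+0
  edge (4, 4)→(16, 0): d=(12,-4) top-left  bias=+0
  edge (16, 0)→(12, 8): d=(-4,8) right/bottom  bias=-1
    (6,0)@(13, 1): e=[60,0,20] → X  [on edge]
    (7,0)@(15, 1): e=[68,8,4] → X
    (8,0)@(17, 1): e=[76,16,-12] → .
    (3,1)@(7, 3): e=[20,0,60] → X  [on edge]
    (4,1)@(9, 3): e=[28,8,44] → X
    (5,1)@(11, 3): e=[36,16,28] → X
    (7,1)@(15, 3): e=[52,32,-4] → .
    (0,2)@(1, 5): e=[-20,0,100] → .  [on edge]
    (3,2)@(7, 5): e=[4,24,52] → X
    (7,2)@(15, 5): e=[36,56,-12] → .
    (3,3)@(7, 7): e=[-12,48,44] → .
    (4,3)@(9, 7): e=[-4,56,28] → .
  covered (11 px):
    . . . . . . X X .
    . . . X X X X . .
    . . . X X X X . .
    . . . . . X . . .
    . . . . . . . . .

Final: [6,33,1]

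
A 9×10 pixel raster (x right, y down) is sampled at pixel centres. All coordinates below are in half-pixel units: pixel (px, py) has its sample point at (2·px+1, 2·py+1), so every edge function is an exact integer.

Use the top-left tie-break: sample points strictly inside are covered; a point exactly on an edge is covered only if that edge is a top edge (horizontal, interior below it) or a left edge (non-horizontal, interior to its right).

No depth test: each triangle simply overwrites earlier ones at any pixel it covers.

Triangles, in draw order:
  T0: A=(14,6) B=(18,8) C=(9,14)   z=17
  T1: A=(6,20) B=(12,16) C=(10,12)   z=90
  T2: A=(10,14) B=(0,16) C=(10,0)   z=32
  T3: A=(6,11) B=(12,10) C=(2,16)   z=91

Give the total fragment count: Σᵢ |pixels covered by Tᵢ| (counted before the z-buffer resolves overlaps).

T0:
  2·area = 42
  edge (14, 6)→(18, 8): d=(4,2) right/bottom  bias=-1
  edge (18, 8)→(9, 14): d=(-9,6) right/bottom  bias=-1
  edge (9, 14)→(14, 6): d=(5,-8) top-left  bias=+0
    (7,3)@(15, 7): e=[2,27,13] → X
    (8,3)@(17, 7): e=[-2,15,29] → .
    (6,4)@(13, 9): e=[14,21,7] → X
    (8,4)@(17, 9): e=[6,-3,39] → .
    (5,5)@(11, 11): e=[26,15,1] → X
    (7,5)@(15, 11): e=[18,-9,33] → .
    (5,6)@(11, 13): e=[34,-3,11] → .
    (6,6)@(13, 13): e=[30,-15,27] → .
  covered (5 px):
    . . . . . . . . .
    . . . . . . . . .
    . . . . . . . . .
    . . . . . . . X .
    . . . . . . X X .
    . . . . . X X . .
    . . . . . . . . .
    . . . . . . . . .
    . . . . . . . . .
    . . . . . . . . .
T1:
  2·area = 32  (B↔C swapped to make it positive)
  edge (6, 20)→(10, 12): d=(4,-8) top-left  bias=+0
  edge (10, 12)→(12, 16): d=(2,4) right/bottom  bias=-1
  edge (12, 16)→(6, 20): d=(-6,4) right/bottom  bias=-1
    (4,7)@(9, 15): e=[4,10,18] → X
    (5,7)@(11, 15): e=[20,2,10] → X
    (6,7)@(13, 15): e=[36,-6,2] → .
    (4,8)@(9, 17): e=[12,14,6] → X
    (5,8)@(11, 17): e=[28,6,-2] → .
    (3,9)@(7, 19): e=[4,26,2] → X
    (4,9)@(9, 19): e=[20,18,-6] → .
  covered (4 px):
    . . . . . . . . .
    . . . . . . . . .
    . . . . . . . . .
    . . . . . . . . .
    . . . . . . . . .
    . . . . . . . . .
    . . . . . . . . .
    . . . . X X . . .
    . . . . X . . . .
    . . . X . . . . .
T2:
  2·area = 140
  edge (10, 14)→(0, 16): d=(-10,2) right/bottom  bias=-1
  edge (0, 16)→(10, 0): d=(10,-16) top-left  bias=+0
  edge (10, 0)→(10, 14): d=(0,14) right/bottom  bias=-1
    (4,1)@(9, 3): e=[112,14,14] → X
    (5,1)@(11, 3): e=[108,46,-14] → .
    (3,2)@(7, 5): e=[96,2,42] → X
    (5,2)@(11, 5): e=[88,66,-14] → .
    (3,3)@(7, 7): e=[76,22,42] → X
    (5,3)@(11, 7): e=[68,86,-14] → .
    (2,4)@(5, 9): e=[60,10,70] → X
    (5,4)@(11, 9): e=[48,106,-14] → .
    (2,5)@(5, 11): e=[40,30,70] → X
    (5,5)@(11, 11): e=[28,126,-14] → .
    (1,6)@(3, 13): e=[24,18,98] → X
    (5,6)@(11, 13): e=[8,146,-14] → .
    (7,6)@(15, 13): e=[0,210,-70] → .  [on edge]
    (2,7)@(5, 15): e=[0,70,70] → .  [on edge]
  covered (17 px):
    . . . . . . . . .
    . . . . X . . . .
    . . . X X . . . .
    . . . X X . . . .
    . . X X X . . . .
    . . X X X . . . .
    . X X X X . . . .
    X X . . . . . . .
    . . . . . . . . .
    . . . . . . . . .
T3:
  2·area = 26
  edge (6, 11)→(12, 10): d=(6,-1) top-left  bias=+0
  edge (12, 10)→(2, 16): d=(-10,6) right/bottom  bias=-1
  edge (2, 16)→(6, 11): d=(4,-5) top-left  bias=+0
    (8,3)@(17, 7): e=[-13,0,39] → .  [on edge]
    (3,5)@(7, 11): e=[1,20,5] → X
    (4,5)@(9, 11): e=[3,8,15] → X
    (5,5)@(11, 11): e=[5,-4,25] → .
    (2,6)@(5, 13): e=[11,12,3] → X
    (3,6)@(7, 13): e=[13,0,13] → .  [on edge]
    (4,6)@(9, 13): e=[15,-12,23] → .
    (1,7)@(3, 15): e=[21,4,1] → X
    (2,7)@(5, 15): e=[23,-8,11] → .
    (1,8)@(3, 17): e=[33,-16,9] → .
  covered (4 px):
    . . . . . . . . .
    . . . . . . . . .
    . . . . . . . . .
    . . . . . . . . .
    . . . . . . . . .
    . . . X X . . . .
    . . X . . . . . .
    . X . . . . . . .
    . . . . . . . . .
    . . . . . . . . .

Final: 30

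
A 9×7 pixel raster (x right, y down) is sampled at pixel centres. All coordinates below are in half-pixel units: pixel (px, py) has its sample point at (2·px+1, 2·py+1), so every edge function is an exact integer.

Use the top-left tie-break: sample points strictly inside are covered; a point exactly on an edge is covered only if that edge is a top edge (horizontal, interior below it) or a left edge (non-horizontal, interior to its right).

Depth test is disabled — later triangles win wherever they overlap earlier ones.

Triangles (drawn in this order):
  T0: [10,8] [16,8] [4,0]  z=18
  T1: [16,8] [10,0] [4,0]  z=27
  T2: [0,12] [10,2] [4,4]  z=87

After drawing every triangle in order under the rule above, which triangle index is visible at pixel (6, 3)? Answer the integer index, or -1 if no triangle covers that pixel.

T0:
  2·area = 48  (B↔C swapped to make it positive)
  edge (10, 8)→(4, 0): d=(-6,-8) top-left  bias=+0
  edge (4, 0)→(16, 8): d=(12,8) right/bottom  bias=-1
  edge (16, 8)→(10, 8): d=(-6,0) right/bottom  bias=-1
    (2,0)@(5, 1): e=[2,4,42] → █
    (3,0)@(7, 1): e=[18,-12,42] → ·
    (2,1)@(5, 3): e=[-10,28,30] → ·
    (3,1)@(7, 3): e=[6,12,30] → █
    (4,1)@(9, 3): e=[22,-4,30] → ·
    (3,2)@(7, 5): e=[-6,36,18] → ·
    (4,2)@(9, 5): e=[10,20,18] → █
    (5,2)@(11, 5): e=[26,4,18] → █
    (6,2)@(13, 5): e=[42,-12,18] → ·
    (4,3)@(9, 7): e=[-2,44,6] → ·
    (5,3)@(11, 7): e=[14,28,6] → █
    (6,3)@(13, 7): e=[30,12,6] → █
  covered (6 px):
    · · █ · · · · · ·
    · · · █ · · · · ·
    · · · · █ █ · · ·
    · · · · · █ █ · ·
    · · · · · · · · ·
    · · · · · · · · ·
    · · · · · · · · ·
T1:
  2·area = 48  (B↔C swapped to make it positive)
  edge (16, 8)→(4, 0): d=(-12,-8) top-left  bias=+0
  edge (4, 0)→(10, 0): d=(6,0) top-left  bias=+0
  edge (10, 0)→(16, 8): d=(6,8) right/bottom  bias=-1
    (3,0)@(7, 1): e=[12,6,30] → █
    (4,0)@(9, 1): e=[28,6,14] → █
    (5,0)@(11, 1): e=[44,6,-2] → ·
    (3,1)@(7, 3): e=[-12,18,42] → ·
    (4,1)@(9, 3): e=[4,18,26] → █
    (5,1)@(11, 3): e=[20,18,10] → █
    (6,1)@(13, 3): e=[36,18,-6] → ·
    (4,2)@(9, 5): e=[-20,30,38] → ·
    (5,2)@(11, 5): e=[-4,30,22] → ·
    (6,2)@(13, 5): e=[12,30,6] → █
    (7,2)@(15, 5): e=[28,30,-10] → ·
    (6,3)@(13, 7): e=[-12,42,18] → ·
  covered (6 px):
    · · · █ █ · · · ·
    · · · · █ █ · · ·
    · · · · · · █ · ·
    · · · · · · · █ ·
    · · · · · · · · ·
    · · · · · · · · ·
    · · · · · · · · ·
T2:
  2·area = 40  (B↔C swapped to make it positive)
  edge (0, 12)→(4, 4): d=(4,-8) top-left  bias=+0
  edge (4, 4)→(10, 2): d=(6,-2) top-left  bias=+0
  edge (10, 2)→(0, 12): d=(-10,10) right/bottom  bias=-1
    (5,0)@(11, 1): e=[44,-4,0] → ·  [on edge]
    (6,0)@(13, 1): e=[60,0,-20] → ·  [on edge]
    (3,1)@(7, 3): e=[20,0,20] → █  [on edge]
    (4,1)@(9, 3): e=[36,4,0] → ·  [on edge]
    (0,2)@(1, 5): e=[-20,0,60] → ·  [on edge]
    (2,2)@(5, 5): e=[12,8,20] → █
    (3,2)@(7, 5): e=[28,12,0] → ·  [on edge]
    (1,3)@(3, 7): e=[4,16,20] → █
    (2,3)@(5, 7): e=[20,20,0] → ·  [on edge]
    (1,4)@(3, 9): e=[12,28,0] → ·  [on edge]
    (0,5)@(1, 11): e=[4,36,0] → ·  [on edge]
  covered (3 px):
    · · · · · · · · ·
    · · · █ · · · · ·
    · · █ · · · · · ·
    · █ · · · · · · ·
    · · · · · · · · ·
    · · · · · · · · ·
    · · · · · · · · ·

Z-buffer (winner per pixel, '.' = empty):
  . . 0 1 1 . . . .
  . . . 2 1 1 . . .
  . . 2 . 0 0 1 . .
  . 2 . . . 0 0 1 .
  . . . . . . . . .
  . . . . . . . . .
  . . . . . . . . .

Final: 0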